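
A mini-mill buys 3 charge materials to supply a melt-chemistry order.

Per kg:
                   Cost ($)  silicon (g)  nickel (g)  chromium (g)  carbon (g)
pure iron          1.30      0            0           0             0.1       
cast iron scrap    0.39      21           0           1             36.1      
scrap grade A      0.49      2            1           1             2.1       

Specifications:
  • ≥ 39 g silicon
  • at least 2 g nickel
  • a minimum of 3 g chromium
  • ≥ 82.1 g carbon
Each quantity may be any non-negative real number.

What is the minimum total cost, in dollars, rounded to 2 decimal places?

Let x1 = kg of pure iron, x2 = kg of cast iron scrap, x3 = kg of scrap grade A.
Minimize 1.3x1 + 0.39x2 + 0.49x3 subject to:
  21x2 + 2x3 ≥ 39   (silicon)
  1x3 ≥ 2   (nickel)
  1x2 + 1x3 ≥ 3   (chromium)
  0.1x1 + 36.1x2 + 2.1x3 ≥ 82.1   (carbon)
  x1, x2, x3 ≥ 0.
The minimum-cost mix takes nothing from pure iron — only cast iron scrap, scrap grade A. Binding constraints: nickel and carbon.
Solving gives x2 = 2.158, x3 = 2.
Total cost: 0.39·2.158 + 0.49·2 = 1.8216.

$1.82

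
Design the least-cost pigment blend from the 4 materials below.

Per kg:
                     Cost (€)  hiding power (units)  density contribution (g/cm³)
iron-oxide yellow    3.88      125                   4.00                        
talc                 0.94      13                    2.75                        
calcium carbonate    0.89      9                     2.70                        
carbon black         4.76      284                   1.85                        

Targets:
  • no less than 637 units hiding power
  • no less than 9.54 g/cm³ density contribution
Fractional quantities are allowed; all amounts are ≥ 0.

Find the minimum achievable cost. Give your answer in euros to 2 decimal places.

Let x1 = kg of iron-oxide yellow, x2 = kg of talc, x3 = kg of calcium carbonate, x4 = kg of carbon black.
min 3.88x1 + 0.94x2 + 0.89x3 + 4.76x4 s.t.:
  125x1 + 13x2 + 9x3 + 284x4 ≥ 637   (hiding power)
  4x1 + 2.75x2 + 2.7x3 + 1.85x4 ≥ 9.54   (density contribution)
  x1, x2, x3, x4 ≥ 0.
At the optimum only talc, carbon black are positive (iron-oxide yellow, calcium carbonate = 0). Binding constraints: hiding power and density contribution.
So talc = 2.0225 kg, carbon black = 2.1504 kg.
Cost = 0.94·2.0225 + 4.76·2.1504 = 12.1371.

€12.14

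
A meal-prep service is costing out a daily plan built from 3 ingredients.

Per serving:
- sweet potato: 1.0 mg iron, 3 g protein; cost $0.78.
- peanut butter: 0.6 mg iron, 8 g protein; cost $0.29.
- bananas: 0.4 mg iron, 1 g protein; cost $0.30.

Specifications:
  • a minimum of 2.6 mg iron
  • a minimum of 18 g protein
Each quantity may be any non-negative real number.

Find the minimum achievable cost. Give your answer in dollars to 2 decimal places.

Treat it as an LP. Let x1 = servings of sweet potato, x2 = servings of peanut butter, x3 = servings of bananas.
min 0.78x1 + 0.29x2 + 0.3x3 subject to:
  1x1 + 0.6x2 + 0.4x3 ≥ 2.6   (iron)
  3x1 + 8x2 + 1x3 ≥ 18   (protein)
  x1, x2, x3 ≥ 0.
The optimal basis is {peanut butter}; sweet potato, bananas drop out. There the iron constraint is tight.
So peanut butter = 4.333 servings.
Total cost: 0.29·4.333 = 1.2566.

$1.26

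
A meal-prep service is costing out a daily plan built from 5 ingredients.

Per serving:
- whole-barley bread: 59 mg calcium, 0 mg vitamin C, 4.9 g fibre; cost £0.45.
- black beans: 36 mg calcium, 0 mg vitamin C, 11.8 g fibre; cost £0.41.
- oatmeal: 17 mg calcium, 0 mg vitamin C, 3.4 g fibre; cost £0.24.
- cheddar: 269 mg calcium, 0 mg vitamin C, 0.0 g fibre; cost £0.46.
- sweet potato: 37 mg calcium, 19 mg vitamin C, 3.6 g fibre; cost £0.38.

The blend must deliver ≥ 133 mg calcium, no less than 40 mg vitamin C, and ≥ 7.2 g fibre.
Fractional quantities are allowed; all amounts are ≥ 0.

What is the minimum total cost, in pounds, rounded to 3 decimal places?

£0.894

Set it up as a linear program. Let x1 = servings of whole-barley bread, x2 = servings of black beans, x3 = servings of oatmeal, x4 = servings of cheddar, x5 = servings of sweet potato.
min 0.45x1 + 0.41x2 + 0.24x3 + 0.46x4 + 0.38x5 with:
  59x1 + 36x2 + 17x3 + 269x4 + 37x5 ≥ 133   (calcium)
  19x5 ≥ 40   (vitamin C)
  4.9x1 + 11.8x2 + 3.4x3 + 3.6x5 ≥ 7.2   (fibre)
  x1, x2, x3, x4, x5 ≥ 0.
At the optimum only cheddar, sweet potato are positive (whole-barley bread, black beans, oatmeal = 0). The calcium and vitamin C requirements are met with equality.
That vertex is x4 = 0.2049, x5 = 2.105.
Hence cost = 0.46·0.2049 + 0.38·2.105 = £0.89415.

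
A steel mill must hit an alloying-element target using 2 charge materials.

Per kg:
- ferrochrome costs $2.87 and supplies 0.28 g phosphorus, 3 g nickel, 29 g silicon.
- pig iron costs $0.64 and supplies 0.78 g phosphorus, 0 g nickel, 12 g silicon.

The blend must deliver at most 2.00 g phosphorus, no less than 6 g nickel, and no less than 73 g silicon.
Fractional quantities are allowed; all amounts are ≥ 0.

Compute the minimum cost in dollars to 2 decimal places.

$6.54

Treat it as an LP. Let x1 = kg of ferrochrome, x2 = kg of pig iron.
Minimize 2.87x1 + 0.64x2 with:
  0.28x1 + 0.78x2 ≤ 2   (phosphorus)
  3x1 ≥ 6   (nickel)
  29x1 + 12x2 ≥ 73   (silicon)
  x1, x2 ≥ 0.
Both inputs are positive at the optimum. The nickel and silicon requirements are met with equality.
Optimal quantities: ferrochrome = 2 kg, pig iron = 1.25 kg.
Cost = 2.87·2 + 0.64·1.25 = 6.5400.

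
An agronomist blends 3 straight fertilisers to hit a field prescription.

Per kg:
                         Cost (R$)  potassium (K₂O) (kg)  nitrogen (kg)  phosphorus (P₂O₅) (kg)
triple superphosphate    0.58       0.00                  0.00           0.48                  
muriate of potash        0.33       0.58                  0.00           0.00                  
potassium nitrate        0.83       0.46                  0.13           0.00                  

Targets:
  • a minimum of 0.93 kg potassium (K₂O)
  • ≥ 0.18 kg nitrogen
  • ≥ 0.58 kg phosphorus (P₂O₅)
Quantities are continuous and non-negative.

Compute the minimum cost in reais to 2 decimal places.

R$2.02

This is a linear program. Let x1 = kg of triple superphosphate, x2 = kg of muriate of potash, x3 = kg of potassium nitrate.
Minimize 0.58x1 + 0.33x2 + 0.83x3 subject to:
  0.58x2 + 0.46x3 ≥ 0.93   (potassium (K₂O))
  0.13x3 ≥ 0.18   (nitrogen)
  0.48x1 ≥ 0.58   (phosphorus (P₂O₅))
  x1, x2, x3 ≥ 0.
The optimal mix uses every input. There the potassium (K₂O), nitrogen, phosphorus (P₂O₅) constraints are tight.
So triple superphosphate = 1.208 kg, muriate of potash = 0.5053 kg, potassium nitrate = 1.385 kg.
Hence cost = 0.58·1.208 + 0.33·0.5053 + 0.83·1.385 = R$2.0169.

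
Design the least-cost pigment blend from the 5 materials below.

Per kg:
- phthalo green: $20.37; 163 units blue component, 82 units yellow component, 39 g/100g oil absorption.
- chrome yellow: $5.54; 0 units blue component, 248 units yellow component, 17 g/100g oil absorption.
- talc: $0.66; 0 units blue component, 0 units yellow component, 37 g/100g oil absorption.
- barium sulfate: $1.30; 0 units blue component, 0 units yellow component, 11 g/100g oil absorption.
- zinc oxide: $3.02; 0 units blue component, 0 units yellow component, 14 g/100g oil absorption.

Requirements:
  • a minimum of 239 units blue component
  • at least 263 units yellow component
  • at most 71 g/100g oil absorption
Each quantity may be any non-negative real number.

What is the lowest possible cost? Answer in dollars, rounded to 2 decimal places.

Set it up as a linear program. Let x1 = kg of phthalo green, x2 = kg of chrome yellow, x3 = kg of talc, x4 = kg of barium sulfate, x5 = kg of zinc oxide.
min 20.37x1 + 5.54x2 + 0.66x3 + 1.3x4 + 3.02x5 subject to:
  163x1 ≥ 239   (blue component)
  82x1 + 248x2 ≥ 263   (yellow component)
  39x1 + 17x2 + 37x3 + 11x4 + 14x5 ≤ 71   (oil absorption)
  x1, x2, x3, x4, x5 ≥ 0.
The cheapest feasible vertex uses only phthalo green, chrome yellow; talc, barium sulfate, zinc oxide are not used. The blue component and yellow component requirements are met with equality.
Optimal quantities: phthalo green = 1.4663 kg, chrome yellow = 0.57567 kg.
Total cost: 20.37·1.4663 + 5.54·0.57567 = 33.0577.

$33.06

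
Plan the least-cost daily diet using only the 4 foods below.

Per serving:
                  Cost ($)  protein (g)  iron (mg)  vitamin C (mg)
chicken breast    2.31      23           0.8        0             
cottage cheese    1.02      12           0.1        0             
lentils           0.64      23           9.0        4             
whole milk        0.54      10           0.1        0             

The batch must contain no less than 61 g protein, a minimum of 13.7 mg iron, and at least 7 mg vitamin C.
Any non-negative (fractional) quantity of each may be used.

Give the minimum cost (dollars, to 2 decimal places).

Treat it as an LP. Let x1 = servings of chicken breast, x2 = servings of cottage cheese, x3 = servings of lentils, x4 = servings of whole milk.
Minimise 2.31x1 + 1.02x2 + 0.64x3 + 0.54x4 subject to:
  23x1 + 12x2 + 23x3 + 10x4 ≥ 61   (protein)
  0.8x1 + 0.1x2 + 9x3 + 0.1x4 ≥ 13.7   (iron)
  4x3 ≥ 7   (vitamin C)
  x1, x2, x3, x4 ≥ 0.
The cheapest feasible vertex uses only lentils; chicken breast, cottage cheese, whole milk are not used. Binding constraint: protein.
That vertex is x3 = 2.652.
Cost = 0.64·2.652 = 1.6973.

$1.70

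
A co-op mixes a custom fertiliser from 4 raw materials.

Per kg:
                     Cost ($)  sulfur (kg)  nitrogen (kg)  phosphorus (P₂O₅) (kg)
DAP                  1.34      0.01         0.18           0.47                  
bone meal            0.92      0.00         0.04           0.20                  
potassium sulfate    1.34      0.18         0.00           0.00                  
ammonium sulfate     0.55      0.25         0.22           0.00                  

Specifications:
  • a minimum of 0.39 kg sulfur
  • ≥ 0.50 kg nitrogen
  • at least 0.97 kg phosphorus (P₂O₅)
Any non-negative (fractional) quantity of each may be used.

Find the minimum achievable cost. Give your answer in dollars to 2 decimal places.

Let x1 = kg of DAP, x2 = kg of bone meal, x3 = kg of potassium sulfate, x4 = kg of ammonium sulfate.
Minimise 1.34x1 + 0.92x2 + 1.34x3 + 0.55x4 with:
  0.01x1 + 0.18x3 + 0.25x4 ≥ 0.39   (sulfur)
  0.18x1 + 0.04x2 + 0.22x4 ≥ 0.5   (nitrogen)
  0.47x1 + 0.2x2 ≥ 0.97   (phosphorus (P₂O₅))
  x1, x2, x3, x4 ≥ 0.
The cheapest feasible vertex uses only DAP, ammonium sulfate; bone meal, potassium sulfate are not used. Binding constraints: sulfur and phosphorus (P₂O₅).
So DAP = 2.064 kg, ammonium sulfate = 1.477 kg.
Total cost: 1.34·2.064 + 0.55·1.477 = 3.5781.

$3.58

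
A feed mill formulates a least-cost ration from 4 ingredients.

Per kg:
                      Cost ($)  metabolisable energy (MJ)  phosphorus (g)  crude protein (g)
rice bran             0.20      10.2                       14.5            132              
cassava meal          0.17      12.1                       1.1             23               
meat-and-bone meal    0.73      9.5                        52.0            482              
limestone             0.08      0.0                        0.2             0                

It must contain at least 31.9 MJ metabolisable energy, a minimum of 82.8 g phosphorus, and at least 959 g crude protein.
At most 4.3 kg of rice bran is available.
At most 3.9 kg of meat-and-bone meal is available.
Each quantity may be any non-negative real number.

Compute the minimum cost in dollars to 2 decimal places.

$1.45

This is a linear program. Let x1 = kg of rice bran, x2 = kg of cassava meal, x3 = kg of meat-and-bone meal, x4 = kg of limestone.
Minimise 0.2x1 + 0.17x2 + 0.73x3 + 0.08x4 with:
  10.2x1 + 12.1x2 + 9.5x3 ≥ 31.9   (metabolisable energy)
  14.5x1 + 1.1x2 + 52x3 + 0.2x4 ≥ 82.8   (phosphorus)
  132x1 + 23x2 + 482x3 ≥ 959   (crude protein)
  x1 ≤ 4.3
  x3 ≤ 3.9
  x1, x2, x3, x4 ≥ 0.
The cheapest feasible vertex uses only rice bran, meat-and-bone meal; cassava meal, limestone are not used. Binding constraints: metabolisable energy and crude protein.
That vertex is x1 = 1.711, x3 = 1.521.
Objective = 0.2·1.711 + 0.73·1.521 = 1.4525.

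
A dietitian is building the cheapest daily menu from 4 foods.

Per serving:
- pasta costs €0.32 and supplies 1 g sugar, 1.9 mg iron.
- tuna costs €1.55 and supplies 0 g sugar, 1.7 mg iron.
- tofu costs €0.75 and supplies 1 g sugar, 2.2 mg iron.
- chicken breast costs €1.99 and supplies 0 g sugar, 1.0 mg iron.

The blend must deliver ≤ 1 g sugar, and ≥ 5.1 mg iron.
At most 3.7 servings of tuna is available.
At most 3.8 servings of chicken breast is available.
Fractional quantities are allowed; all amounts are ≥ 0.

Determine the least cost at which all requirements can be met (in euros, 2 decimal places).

Set it up as a linear program. Let x1 = servings of pasta, x2 = servings of tuna, x3 = servings of tofu, x4 = servings of chicken breast.
Minimize 0.32x1 + 1.55x2 + 0.75x3 + 1.99x4 subject to:
  1x1 + 1x3 ≤ 1   (sugar)
  1.9x1 + 1.7x2 + 2.2x3 + 1x4 ≥ 5.1   (iron)
  x2 ≤ 3.7
  x4 ≤ 3.8
  x1, x2, x3, x4 ≥ 0.
The optimal basis is {pasta, tuna}; tofu, chicken breast drop out. The sugar and iron requirements are met with equality.
Solving gives x1 = 1, x2 = 1.882.
Hence cost = 0.32·1 + 1.55·1.882 = €3.2371.

€3.24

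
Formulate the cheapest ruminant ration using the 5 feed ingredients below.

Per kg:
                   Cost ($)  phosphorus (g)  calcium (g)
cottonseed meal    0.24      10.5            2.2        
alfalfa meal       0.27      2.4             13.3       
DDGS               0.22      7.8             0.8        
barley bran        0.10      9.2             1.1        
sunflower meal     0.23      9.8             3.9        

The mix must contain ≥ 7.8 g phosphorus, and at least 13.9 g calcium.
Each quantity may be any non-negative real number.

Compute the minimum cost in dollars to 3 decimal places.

$0.328

Set it up as a linear program. Let x1 = kg of cottonseed meal, x2 = kg of alfalfa meal, x3 = kg of DDGS, x4 = kg of barley bran, x5 = kg of sunflower meal.
min 0.24x1 + 0.27x2 + 0.22x3 + 0.1x4 + 0.23x5 with:
  10.5x1 + 2.4x2 + 7.8x3 + 9.2x4 + 9.8x5 ≥ 7.8   (phosphorus)
  2.2x1 + 13.3x2 + 0.8x3 + 1.1x4 + 3.9x5 ≥ 13.9   (calcium)
  x1, x2, x3, x4, x5 ≥ 0.
The optimal basis is {alfalfa meal, barley bran}; cottonseed meal, DDGS, sunflower meal drop out. The phosphorus and calcium requirements are met with equality.
So alfalfa meal = 0.9965 kg, barley bran = 0.5879 kg.
Hence cost = 0.27·0.9965 + 0.1·0.5879 = $0.32785.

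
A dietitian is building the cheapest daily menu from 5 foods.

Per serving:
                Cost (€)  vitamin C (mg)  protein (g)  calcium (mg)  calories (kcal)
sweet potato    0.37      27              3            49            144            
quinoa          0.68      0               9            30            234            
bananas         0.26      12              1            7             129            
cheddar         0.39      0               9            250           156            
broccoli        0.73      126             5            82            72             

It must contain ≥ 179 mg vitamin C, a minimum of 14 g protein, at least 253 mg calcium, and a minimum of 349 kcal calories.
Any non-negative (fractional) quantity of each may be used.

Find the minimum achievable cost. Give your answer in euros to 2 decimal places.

€1.51

Let x1 = servings of sweet potato, x2 = servings of quinoa, x3 = servings of bananas, x4 = servings of cheddar, x5 = servings of broccoli.
Minimize 0.37x1 + 0.68x2 + 0.26x3 + 0.39x4 + 0.73x5 s.t.:
  27x1 + 12x3 + 126x5 ≥ 179   (vitamin C)
  3x1 + 9x2 + 1x3 + 9x4 + 5x5 ≥ 14   (protein)
  49x1 + 30x2 + 7x3 + 250x4 + 82x5 ≥ 253   (calcium)
  144x1 + 234x2 + 129x3 + 156x4 + 72x5 ≥ 349   (calories)
  x1, x2, x3, x4, x5 ≥ 0.
The optimal basis is {sweet potato, cheddar, broccoli}; quinoa, bananas drop out. There the vitamin C, protein, calories constraints are tight.
Solving gives x1 = 1.337, x4 = 0.4799, x5 = 1.134.
Total cost: 0.37·1.337 + 0.39·0.4799 + 0.73·1.134 = 1.5097.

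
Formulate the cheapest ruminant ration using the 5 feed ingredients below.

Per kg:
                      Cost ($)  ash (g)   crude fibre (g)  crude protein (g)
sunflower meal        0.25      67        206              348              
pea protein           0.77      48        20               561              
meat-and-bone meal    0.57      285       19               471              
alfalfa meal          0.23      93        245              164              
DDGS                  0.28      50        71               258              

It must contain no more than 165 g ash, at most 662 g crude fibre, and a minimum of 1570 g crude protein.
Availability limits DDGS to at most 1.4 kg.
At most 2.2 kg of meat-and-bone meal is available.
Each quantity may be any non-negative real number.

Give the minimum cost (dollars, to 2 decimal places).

Set it up as a linear program. Let x1 = kg of sunflower meal, x2 = kg of pea protein, x3 = kg of meat-and-bone meal, x4 = kg of alfalfa meal, x5 = kg of DDGS.
min 0.25x1 + 0.77x2 + 0.57x3 + 0.23x4 + 0.28x5 with:
  67x1 + 48x2 + 285x3 + 93x4 + 50x5 ≤ 165   (ash)
  206x1 + 20x2 + 19x3 + 245x4 + 71x5 ≤ 662   (crude fibre)
  348x1 + 561x2 + 471x3 + 164x4 + 258x5 ≥ 1570   (crude protein)
  x5 ≤ 1.4
  x3 ≤ 2.2
  x1, x2, x3, x4, x5 ≥ 0.
The optimal basis is {sunflower meal, pea protein}; meat-and-bone meal, alfalfa meal, DDGS drop out. The ash and crude protein requirements are met with equality.
That vertex is x1 = 0.8239, x2 = 2.288.
Total cost: 0.25·0.8239 + 0.77·2.288 = 1.9677.

$1.97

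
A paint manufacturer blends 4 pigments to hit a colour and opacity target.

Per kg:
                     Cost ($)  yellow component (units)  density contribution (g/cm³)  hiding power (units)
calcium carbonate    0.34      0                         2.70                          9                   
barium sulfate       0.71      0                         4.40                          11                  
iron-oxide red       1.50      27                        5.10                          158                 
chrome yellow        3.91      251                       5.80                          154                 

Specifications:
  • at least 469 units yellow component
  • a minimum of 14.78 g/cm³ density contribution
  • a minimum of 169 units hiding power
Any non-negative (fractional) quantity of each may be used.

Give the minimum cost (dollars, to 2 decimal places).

This is a linear program. Let x1 = kg of calcium carbonate, x2 = kg of barium sulfate, x3 = kg of iron-oxide red, x4 = kg of chrome yellow.
Minimize 0.34x1 + 0.71x2 + 1.5x3 + 3.91x4 with:
  27x3 + 251x4 ≥ 469   (yellow component)
  2.7x1 + 4.4x2 + 5.1x3 + 5.8x4 ≥ 14.78   (density contribution)
  9x1 + 11x2 + 158x3 + 154x4 ≥ 169   (hiding power)
  x1, x2, x3, x4 ≥ 0.
At the optimum only calcium carbonate, chrome yellow are positive (barium sulfate, iron-oxide red = 0). Binding constraints: yellow component and density contribution.
Solving gives x1 = 1.46, x4 = 1.869.
Hence cost = 0.34·1.46 + 3.91·1.869 = $7.8042.

$7.80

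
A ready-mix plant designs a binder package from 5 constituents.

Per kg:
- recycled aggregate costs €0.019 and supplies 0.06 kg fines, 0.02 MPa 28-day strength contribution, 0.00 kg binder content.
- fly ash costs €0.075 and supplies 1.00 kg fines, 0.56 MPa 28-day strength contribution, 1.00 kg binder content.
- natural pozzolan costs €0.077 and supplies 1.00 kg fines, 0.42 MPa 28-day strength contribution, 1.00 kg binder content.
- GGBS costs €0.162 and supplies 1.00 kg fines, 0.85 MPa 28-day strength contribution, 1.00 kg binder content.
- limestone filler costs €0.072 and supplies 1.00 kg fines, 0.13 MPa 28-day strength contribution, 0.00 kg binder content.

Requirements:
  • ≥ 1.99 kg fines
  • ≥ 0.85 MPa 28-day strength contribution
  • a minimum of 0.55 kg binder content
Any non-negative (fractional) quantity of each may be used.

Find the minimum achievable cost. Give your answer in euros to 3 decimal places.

Set it up as a linear program. Let x1 = kg of recycled aggregate, x2 = kg of fly ash, x3 = kg of natural pozzolan, x4 = kg of GGBS, x5 = kg of limestone filler.
min 0.019x1 + 0.075x2 + 0.077x3 + 0.162x4 + 0.072x5 with:
  0.06x1 + 1x2 + 1x3 + 1x4 + 1x5 ≥ 1.99   (fines)
  0.02x1 + 0.56x2 + 0.42x3 + 0.85x4 + 0.13x5 ≥ 0.85   (28-day strength contribution)
  1x2 + 1x3 + 1x4 ≥ 0.55   (binder content)
  x1, x2, x3, x4, x5 ≥ 0.
The minimum-cost mix takes nothing from recycled aggregate, natural pozzolan, GGBS — only fly ash, limestone filler. The fines and 28-day strength contribution requirements are met with equality.
Solving gives x2 = 1.375, x5 = 0.6149.
Total cost: 0.075·1.375 + 0.072·0.6149 = 0.14740.

€0.147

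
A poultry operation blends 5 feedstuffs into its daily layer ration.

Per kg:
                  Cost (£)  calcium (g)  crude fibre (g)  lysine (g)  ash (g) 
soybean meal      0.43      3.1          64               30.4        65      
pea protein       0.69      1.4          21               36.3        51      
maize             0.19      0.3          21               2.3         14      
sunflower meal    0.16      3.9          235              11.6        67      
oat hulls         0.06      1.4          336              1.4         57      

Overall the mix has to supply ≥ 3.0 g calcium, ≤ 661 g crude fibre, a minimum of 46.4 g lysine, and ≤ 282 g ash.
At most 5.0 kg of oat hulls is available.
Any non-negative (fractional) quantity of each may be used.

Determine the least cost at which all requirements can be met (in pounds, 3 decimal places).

Let x1 = kg of soybean meal, x2 = kg of pea protein, x3 = kg of maize, x4 = kg of sunflower meal, x5 = kg of oat hulls.
Minimize 0.43x1 + 0.69x2 + 0.19x3 + 0.16x4 + 0.06x5 with:
  3.1x1 + 1.4x2 + 0.3x3 + 3.9x4 + 1.4x5 ≥ 3   (calcium)
  64x1 + 21x2 + 21x3 + 235x4 + 336x5 ≤ 661   (crude fibre)
  30.4x1 + 36.3x2 + 2.3x3 + 11.6x4 + 1.4x5 ≥ 46.4   (lysine)
  65x1 + 51x2 + 14x3 + 67x4 + 57x5 ≤ 282   (ash)
  x5 ≤ 5
  x1, x2, x3, x4, x5 ≥ 0.
The cheapest feasible vertex uses only soybean meal, sunflower meal; pea protein, maize, oat hulls are not used. The crude fibre and lysine requirements are met with equality.
That vertex is x1 = 0.5056, x4 = 2.675.
Cost = 0.43·0.5056 + 0.16·2.675 = 0.64541.

£0.645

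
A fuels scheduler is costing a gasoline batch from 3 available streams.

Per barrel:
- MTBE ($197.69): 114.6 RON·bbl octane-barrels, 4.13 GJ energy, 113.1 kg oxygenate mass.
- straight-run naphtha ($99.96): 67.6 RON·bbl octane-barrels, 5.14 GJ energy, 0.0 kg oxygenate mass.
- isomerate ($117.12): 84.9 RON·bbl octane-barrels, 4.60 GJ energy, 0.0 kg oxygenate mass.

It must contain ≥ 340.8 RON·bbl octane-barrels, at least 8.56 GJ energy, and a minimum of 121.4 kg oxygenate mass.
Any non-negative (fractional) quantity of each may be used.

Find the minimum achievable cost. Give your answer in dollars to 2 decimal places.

$512.64

Set it up as a linear program. Let x1 = barrels of MTBE, x2 = barrels of straight-run naphtha, x3 = barrels of isomerate.
Minimise 197.69x1 + 99.96x2 + 117.12x3 with:
  114.6x1 + 67.6x2 + 84.9x3 ≥ 340.8   (octane-barrels)
  4.13x1 + 5.14x2 + 4.6x3 ≥ 8.56   (energy)
  113.1x1 ≥ 121.4   (oxygenate mass)
  x1, x2, x3 ≥ 0.
The cheapest feasible vertex uses only MTBE, isomerate; straight-run naphtha is not used. Binding constraints: octane-barrels and oxygenate mass.
So MTBE = 1.07339 barrels, isomerate = 2.56525 barrels.
Cost = 197.69·1.07339 + 117.12·2.56525 = 512.6405.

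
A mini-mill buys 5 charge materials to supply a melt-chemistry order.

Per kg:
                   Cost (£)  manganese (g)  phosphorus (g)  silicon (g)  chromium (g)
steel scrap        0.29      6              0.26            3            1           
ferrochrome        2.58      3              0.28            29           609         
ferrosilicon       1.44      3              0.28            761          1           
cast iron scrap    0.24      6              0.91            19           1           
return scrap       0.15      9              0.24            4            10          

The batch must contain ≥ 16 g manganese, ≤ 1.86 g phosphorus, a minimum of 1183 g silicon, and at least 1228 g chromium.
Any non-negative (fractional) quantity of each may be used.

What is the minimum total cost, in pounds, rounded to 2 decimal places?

Set it up as a linear program. Let x1 = kg of steel scrap, x2 = kg of ferrochrome, x3 = kg of ferrosilicon, x4 = kg of cast iron scrap, x5 = kg of return scrap.
Minimise 0.29x1 + 2.58x2 + 1.44x3 + 0.24x4 + 0.15x5 subject to:
  6x1 + 3x2 + 3x3 + 6x4 + 9x5 ≥ 16   (manganese)
  0.26x1 + 0.28x2 + 0.28x3 + 0.91x4 + 0.24x5 ≤ 1.86   (phosphorus)
  3x1 + 29x2 + 761x3 + 19x4 + 4x5 ≥ 1183   (silicon)
  1x1 + 609x2 + 1x3 + 1x4 + 10x5 ≥ 1228   (chromium)
  x1, x2, x3, x4, x5 ≥ 0.
The cheapest feasible vertex uses only ferrochrome, ferrosilicon, return scrap; steel scrap, cast iron scrap are not used. The manganese, silicon, chromium requirements are met with equality.
That vertex is x2 = 2.004, x3 = 1.475, x5 = 0.6182.
Objective = 2.58·2.004 + 1.44·1.475 + 0.15·0.6182 = 7.3871.

£7.39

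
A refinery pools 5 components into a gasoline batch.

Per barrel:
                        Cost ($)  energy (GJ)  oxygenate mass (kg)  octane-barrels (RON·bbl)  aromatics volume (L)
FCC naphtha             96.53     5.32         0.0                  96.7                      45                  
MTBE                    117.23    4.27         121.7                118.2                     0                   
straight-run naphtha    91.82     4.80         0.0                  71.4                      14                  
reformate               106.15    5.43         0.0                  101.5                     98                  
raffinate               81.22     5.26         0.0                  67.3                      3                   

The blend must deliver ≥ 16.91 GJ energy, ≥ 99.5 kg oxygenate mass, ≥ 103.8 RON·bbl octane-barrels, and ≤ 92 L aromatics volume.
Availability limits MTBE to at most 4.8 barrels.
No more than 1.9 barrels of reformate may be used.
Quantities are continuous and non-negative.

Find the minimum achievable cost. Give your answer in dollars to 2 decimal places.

$303.05

Let x1 = barrels of FCC naphtha, x2 = barrels of MTBE, x3 = barrels of straight-run naphtha, x4 = barrels of reformate, x5 = barrels of raffinate.
min 96.53x1 + 117.23x2 + 91.82x3 + 106.15x4 + 81.22x5 s.t.:
  5.32x1 + 4.27x2 + 4.8x3 + 5.43x4 + 5.26x5 ≥ 16.91   (energy)
  121.7x2 ≥ 99.5   (oxygenate mass)
  96.7x1 + 118.2x2 + 71.4x3 + 101.5x4 + 67.3x5 ≥ 103.8   (octane-barrels)
  45x1 + 14x3 + 98x4 + 3x5 ≤ 92   (aromatics volume)
  x2 ≤ 4.8
  x4 ≤ 1.9
  x1, x2, x3, x4, x5 ≥ 0.
The cheapest feasible vertex uses only MTBE, raffinate; FCC naphtha, straight-run naphtha, reformate are not used. Binding constraints: energy and oxygenate mass.
That vertex is x2 = 0.81758, x5 = 2.5511.
Hence cost = 117.23·0.81758 + 81.22·2.5511 = $303.0452.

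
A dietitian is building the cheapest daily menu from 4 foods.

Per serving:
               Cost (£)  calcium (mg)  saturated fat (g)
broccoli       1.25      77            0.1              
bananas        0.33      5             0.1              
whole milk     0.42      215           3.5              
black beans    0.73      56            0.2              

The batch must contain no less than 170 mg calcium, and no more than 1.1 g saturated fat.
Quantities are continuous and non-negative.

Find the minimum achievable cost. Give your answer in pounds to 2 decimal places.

£1.79

Set it up as a linear program. Let x1 = servings of broccoli, x2 = servings of bananas, x3 = servings of whole milk, x4 = servings of black beans.
Minimize 1.25x1 + 0.33x2 + 0.42x3 + 0.73x4 with:
  77x1 + 5x2 + 215x3 + 56x4 ≥ 170   (calcium)
  0.1x1 + 0.1x2 + 3.5x3 + 0.2x4 ≤ 1.1   (saturated fat)
  x1, x2, x3, x4 ≥ 0.
The cheapest feasible vertex uses only whole milk, black beans; broccoli, bananas are not used. Binding constraints: calcium and saturated fat.
That vertex is x3 = 0.1804, x4 = 2.343.
Hence cost = 0.42·0.1804 + 0.73·2.343 = £1.7862.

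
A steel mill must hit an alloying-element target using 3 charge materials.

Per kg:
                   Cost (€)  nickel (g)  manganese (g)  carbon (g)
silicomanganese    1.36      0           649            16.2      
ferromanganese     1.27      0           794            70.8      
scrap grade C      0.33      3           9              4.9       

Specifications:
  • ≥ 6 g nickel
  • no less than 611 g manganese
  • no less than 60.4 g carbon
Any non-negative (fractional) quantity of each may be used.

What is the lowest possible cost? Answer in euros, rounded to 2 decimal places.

Treat it as an LP. Let x1 = kg of silicomanganese, x2 = kg of ferromanganese, x3 = kg of scrap grade C.
Minimize 1.36x1 + 1.27x2 + 0.33x3 s.t.:
  3x3 ≥ 6   (nickel)
  649x1 + 794x2 + 9x3 ≥ 611   (manganese)
  16.2x1 + 70.8x2 + 4.9x3 ≥ 60.4   (carbon)
  x1, x2, x3 ≥ 0.
The optimal basis is {ferromanganese, scrap grade C}; silicomanganese drops out. There the nickel and manganese constraints are tight.
That vertex is x2 = 0.7469, x3 = 2.
Cost = 1.27·0.7469 + 0.33·2 = 1.6086.

€1.61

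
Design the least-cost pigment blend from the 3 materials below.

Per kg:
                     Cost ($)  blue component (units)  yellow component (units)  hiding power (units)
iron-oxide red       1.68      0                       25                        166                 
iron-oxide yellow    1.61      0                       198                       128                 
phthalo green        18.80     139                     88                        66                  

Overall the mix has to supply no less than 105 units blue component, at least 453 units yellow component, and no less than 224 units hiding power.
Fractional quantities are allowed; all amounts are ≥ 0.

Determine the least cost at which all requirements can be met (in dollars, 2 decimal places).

$17.34

Set it up as a linear program. Let x1 = kg of iron-oxide red, x2 = kg of iron-oxide yellow, x3 = kg of phthalo green.
Minimise 1.68x1 + 1.61x2 + 18.8x3 subject to:
  139x3 ≥ 105   (blue component)
  25x1 + 198x2 + 88x3 ≥ 453   (yellow component)
  166x1 + 128x2 + 66x3 ≥ 224   (hiding power)
  x1, x2, x3 ≥ 0.
The optimal basis is {iron-oxide yellow, phthalo green}; iron-oxide red drops out. The blue component and yellow component requirements are met with equality.
So iron-oxide yellow = 1.952 kg, phthalo green = 0.7554 kg.
Cost = 1.61·1.952 + 18.8·0.7554 = 17.3442.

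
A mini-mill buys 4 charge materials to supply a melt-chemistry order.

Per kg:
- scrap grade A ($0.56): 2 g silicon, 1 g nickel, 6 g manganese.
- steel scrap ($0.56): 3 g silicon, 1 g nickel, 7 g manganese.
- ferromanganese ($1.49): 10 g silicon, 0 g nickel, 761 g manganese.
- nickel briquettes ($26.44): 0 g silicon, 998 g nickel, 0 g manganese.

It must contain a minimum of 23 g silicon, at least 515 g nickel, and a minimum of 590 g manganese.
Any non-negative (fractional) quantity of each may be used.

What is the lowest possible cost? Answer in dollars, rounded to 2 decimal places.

Let x1 = kg of scrap grade A, x2 = kg of steel scrap, x3 = kg of ferromanganese, x4 = kg of nickel briquettes.
min 0.56x1 + 0.56x2 + 1.49x3 + 26.44x4 subject to:
  2x1 + 3x2 + 10x3 ≥ 23   (silicon)
  1x1 + 1x2 + 998x4 ≥ 515   (nickel)
  6x1 + 7x2 + 761x3 ≥ 590   (manganese)
  x1, x2, x3, x4 ≥ 0.
The minimum-cost mix takes nothing from scrap grade A, steel scrap — only ferromanganese, nickel briquettes. There the silicon and nickel constraints are tight.
That vertex is x3 = 2.3, x4 = 0.516.
Hence cost = 1.49·2.3 + 26.44·0.516 = $17.0700.

$17.07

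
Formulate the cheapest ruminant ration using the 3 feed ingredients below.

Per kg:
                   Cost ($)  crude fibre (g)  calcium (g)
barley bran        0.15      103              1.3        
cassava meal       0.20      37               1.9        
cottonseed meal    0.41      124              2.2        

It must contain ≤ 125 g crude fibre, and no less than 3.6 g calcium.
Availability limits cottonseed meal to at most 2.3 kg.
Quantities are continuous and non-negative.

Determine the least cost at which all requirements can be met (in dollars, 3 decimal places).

Treat it as an LP. Let x1 = kg of barley bran, x2 = kg of cassava meal, x3 = kg of cottonseed meal.
Minimize 0.15x1 + 0.2x2 + 0.41x3 with:
  103x1 + 37x2 + 124x3 ≤ 125   (crude fibre)
  1.3x1 + 1.9x2 + 2.2x3 ≥ 3.6   (calcium)
  x3 ≤ 2.3
  x1, x2, x3 ≥ 0.
The cheapest feasible vertex uses only cassava meal; barley bran, cottonseed meal are not used. Binding constraint: calcium.
That vertex is x2 = 1.895.
Total cost: 0.2·1.895 = 0.37900.

$0.379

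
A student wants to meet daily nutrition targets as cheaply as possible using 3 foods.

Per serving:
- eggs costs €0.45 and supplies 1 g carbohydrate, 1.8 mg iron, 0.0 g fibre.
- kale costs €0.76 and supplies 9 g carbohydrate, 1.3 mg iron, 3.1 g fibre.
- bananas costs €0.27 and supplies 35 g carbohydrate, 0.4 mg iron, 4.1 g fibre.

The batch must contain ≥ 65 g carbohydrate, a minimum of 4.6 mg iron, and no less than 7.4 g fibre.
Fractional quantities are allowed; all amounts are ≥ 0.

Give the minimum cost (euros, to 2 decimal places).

€1.46

Treat it as an LP. Let x1 = servings of eggs, x2 = servings of kale, x3 = servings of bananas.
Minimise 0.45x1 + 0.76x2 + 0.27x3 subject to:
  1x1 + 9x2 + 35x3 ≥ 65   (carbohydrate)
  1.8x1 + 1.3x2 + 0.4x3 ≥ 4.6   (iron)
  3.1x2 + 4.1x3 ≥ 7.4   (fibre)
  x1, x2, x3 ≥ 0.
At the optimum only eggs, bananas are positive (kale = 0). Binding constraints: iron and fibre.
So eggs = 2.154 servings, bananas = 1.805 servings.
Total cost: 0.45·2.154 + 0.27·1.805 = 1.4567.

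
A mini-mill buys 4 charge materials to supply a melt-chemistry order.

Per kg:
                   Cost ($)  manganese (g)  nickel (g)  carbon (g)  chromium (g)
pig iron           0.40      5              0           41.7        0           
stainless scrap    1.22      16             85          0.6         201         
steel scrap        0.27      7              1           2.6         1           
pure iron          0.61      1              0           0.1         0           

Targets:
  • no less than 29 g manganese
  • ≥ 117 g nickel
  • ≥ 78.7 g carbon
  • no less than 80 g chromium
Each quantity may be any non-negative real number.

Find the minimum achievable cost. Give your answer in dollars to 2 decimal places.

$2.43

Treat it as an LP. Let x1 = kg of pig iron, x2 = kg of stainless scrap, x3 = kg of steel scrap, x4 = kg of pure iron.
Minimize 0.4x1 + 1.22x2 + 0.27x3 + 0.61x4 with:
  5x1 + 16x2 + 7x3 + 1x4 ≥ 29   (manganese)
  85x2 + 1x3 ≥ 117   (nickel)
  41.7x1 + 0.6x2 + 2.6x3 + 0.1x4 ≥ 78.7   (carbon)
  201x2 + 1x3 ≥ 80   (chromium)
  x1, x2, x3, x4 ≥ 0.
At the optimum only pig iron, stainless scrap are positive (steel scrap, pure iron = 0). There the nickel and carbon constraints are tight.
That vertex is x1 = 1.867, x2 = 1.376.
Total cost: 0.4·1.867 + 1.22·1.376 = 2.4255.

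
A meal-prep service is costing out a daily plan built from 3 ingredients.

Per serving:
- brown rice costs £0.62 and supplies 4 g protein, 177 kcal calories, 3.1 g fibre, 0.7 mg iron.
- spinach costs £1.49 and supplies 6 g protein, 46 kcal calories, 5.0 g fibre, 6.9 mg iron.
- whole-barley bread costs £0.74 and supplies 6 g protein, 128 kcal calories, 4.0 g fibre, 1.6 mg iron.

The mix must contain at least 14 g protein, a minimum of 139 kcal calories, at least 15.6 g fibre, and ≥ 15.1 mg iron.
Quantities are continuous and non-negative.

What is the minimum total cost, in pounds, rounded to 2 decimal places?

£3.91

This is a linear program. Let x1 = servings of brown rice, x2 = servings of spinach, x3 = servings of whole-barley bread.
Minimise 0.62x1 + 1.49x2 + 0.74x3 subject to:
  4x1 + 6x2 + 6x3 ≥ 14   (protein)
  177x1 + 46x2 + 128x3 ≥ 139   (calories)
  3.1x1 + 5x2 + 4x3 ≥ 15.6   (fibre)
  0.7x1 + 6.9x2 + 1.6x3 ≥ 15.1   (iron)
  x1, x2, x3 ≥ 0.
At the optimum only spinach, whole-barley bread are positive (brown rice = 0). Binding constraints: fibre and iron.
That vertex is x2 = 1.808, x3 = 1.64.
Objective = 1.49·1.808 + 0.74·1.64 = 3.9075.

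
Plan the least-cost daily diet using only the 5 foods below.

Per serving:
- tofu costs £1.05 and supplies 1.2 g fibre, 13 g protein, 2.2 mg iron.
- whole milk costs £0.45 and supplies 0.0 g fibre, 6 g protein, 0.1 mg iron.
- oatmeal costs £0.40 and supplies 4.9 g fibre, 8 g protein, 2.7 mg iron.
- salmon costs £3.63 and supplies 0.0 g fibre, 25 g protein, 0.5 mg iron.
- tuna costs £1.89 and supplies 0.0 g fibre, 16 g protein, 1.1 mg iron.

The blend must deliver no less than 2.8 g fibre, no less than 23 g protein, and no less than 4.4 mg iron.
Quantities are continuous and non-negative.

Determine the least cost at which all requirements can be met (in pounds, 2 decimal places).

£1.15

Let x1 = servings of tofu, x2 = servings of whole milk, x3 = servings of oatmeal, x4 = servings of salmon, x5 = servings of tuna.
Minimize 1.05x1 + 0.45x2 + 0.4x3 + 3.63x4 + 1.89x5 s.t.:
  1.2x1 + 4.9x3 ≥ 2.8   (fibre)
  13x1 + 6x2 + 8x3 + 25x4 + 16x5 ≥ 23   (protein)
  2.2x1 + 0.1x2 + 2.7x3 + 0.5x4 + 1.1x5 ≥ 4.4   (iron)
  x1, x2, x3, x4, x5 ≥ 0.
The minimum-cost mix takes nothing from tofu, whole milk, salmon, tuna — only oatmeal. Binding constraint: protein.
That vertex is x3 = 2.875.
Objective = 0.4·2.875 = 1.1500.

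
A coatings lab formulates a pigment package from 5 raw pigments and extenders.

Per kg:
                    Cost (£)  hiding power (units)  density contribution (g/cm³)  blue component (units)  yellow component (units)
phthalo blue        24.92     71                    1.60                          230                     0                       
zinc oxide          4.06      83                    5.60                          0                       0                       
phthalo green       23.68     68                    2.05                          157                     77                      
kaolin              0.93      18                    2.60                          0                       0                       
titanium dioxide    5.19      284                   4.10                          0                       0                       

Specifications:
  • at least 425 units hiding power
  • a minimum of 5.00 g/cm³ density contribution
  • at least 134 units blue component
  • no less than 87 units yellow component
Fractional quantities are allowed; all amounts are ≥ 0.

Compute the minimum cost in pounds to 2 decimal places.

£33.12

Set it up as a linear program. Let x1 = kg of phthalo blue, x2 = kg of zinc oxide, x3 = kg of phthalo green, x4 = kg of kaolin, x5 = kg of titanium dioxide.
min 24.92x1 + 4.06x2 + 23.68x3 + 0.93x4 + 5.19x5 subject to:
  71x1 + 83x2 + 68x3 + 18x4 + 284x5 ≥ 425   (hiding power)
  1.6x1 + 5.6x2 + 2.05x3 + 2.6x4 + 4.1x5 ≥ 5   (density contribution)
  230x1 + 157x3 ≥ 134   (blue component)
  77x3 ≥ 87   (yellow component)
  x1, x2, x3, x4, x5 ≥ 0.
The cheapest feasible vertex uses only phthalo green, titanium dioxide; phthalo blue, zinc oxide, kaolin are not used. The hiding power and yellow component requirements are met with equality.
Optimal quantities: phthalo green = 1.13 kg, titanium dioxide = 1.226 kg.
Hence cost = 23.68·1.13 + 5.19·1.226 = £33.1213.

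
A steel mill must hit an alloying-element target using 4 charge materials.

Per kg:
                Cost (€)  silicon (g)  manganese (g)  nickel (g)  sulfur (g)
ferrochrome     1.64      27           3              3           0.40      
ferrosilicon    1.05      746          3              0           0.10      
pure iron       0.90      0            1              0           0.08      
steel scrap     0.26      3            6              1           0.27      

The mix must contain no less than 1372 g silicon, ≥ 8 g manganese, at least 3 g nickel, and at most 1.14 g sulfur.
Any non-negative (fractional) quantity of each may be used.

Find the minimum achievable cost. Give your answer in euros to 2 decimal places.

€2.70

Let x1 = kg of ferrochrome, x2 = kg of ferrosilicon, x3 = kg of pure iron, x4 = kg of steel scrap.
Minimise 1.64x1 + 1.05x2 + 0.9x3 + 0.26x4 s.t.:
  27x1 + 746x2 + 3x4 ≥ 1372   (silicon)
  3x1 + 3x2 + 1x3 + 6x4 ≥ 8   (manganese)
  3x1 + 1x4 ≥ 3   (nickel)
  0.4x1 + 0.1x2 + 0.08x3 + 0.27x4 ≤ 1.14   (sulfur)
  x1, x2, x3, x4 ≥ 0.
The optimal basis is {ferrosilicon, steel scrap}; ferrochrome, pure iron drop out. The silicon and nickel requirements are met with equality.
That vertex is x2 = 1.827, x4 = 3.
Total cost: 1.05·1.827 + 0.26·3 = 2.6984.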